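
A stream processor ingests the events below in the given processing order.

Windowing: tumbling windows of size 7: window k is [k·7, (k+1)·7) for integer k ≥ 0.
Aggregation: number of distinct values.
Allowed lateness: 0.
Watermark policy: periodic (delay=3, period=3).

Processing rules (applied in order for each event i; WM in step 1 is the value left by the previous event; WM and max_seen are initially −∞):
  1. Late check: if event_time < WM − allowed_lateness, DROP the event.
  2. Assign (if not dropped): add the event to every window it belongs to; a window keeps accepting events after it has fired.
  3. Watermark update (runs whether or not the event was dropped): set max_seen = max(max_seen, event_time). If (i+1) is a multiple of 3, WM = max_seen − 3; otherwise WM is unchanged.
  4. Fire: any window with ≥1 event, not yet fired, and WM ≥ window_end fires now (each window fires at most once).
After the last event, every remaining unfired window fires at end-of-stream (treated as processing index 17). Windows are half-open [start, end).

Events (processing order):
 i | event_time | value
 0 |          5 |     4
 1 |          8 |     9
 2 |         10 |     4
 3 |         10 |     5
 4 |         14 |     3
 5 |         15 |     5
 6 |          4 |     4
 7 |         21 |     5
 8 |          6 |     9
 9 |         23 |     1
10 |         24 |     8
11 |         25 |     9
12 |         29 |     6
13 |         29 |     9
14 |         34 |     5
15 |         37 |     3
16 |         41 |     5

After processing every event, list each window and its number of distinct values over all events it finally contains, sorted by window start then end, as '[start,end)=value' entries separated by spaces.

[0,7)=1 [7,14)=3 [14,21)=2 [21,28)=4 [28,35)=3 [35,42)=2

i=0 t=5 v=4: → [0,7); WM=−∞
i=1 t=8 v=9: → [7,14); WM=−∞
i=2 t=10 v=4: → [7,14); WM=7; [0,7) fires=1
i=3 t=10 v=5: → [7,14); WM=7
i=4 t=14 v=3: → [14,21); WM=7
i=5 t=15 v=5: → [14,21); WM=12
i=6 t=4 v=4: DROP (t<12-0); WM=12
i=7 t=21 v=5: → [21,28); WM=12
i=8 t=6 v=9: DROP (t<12-0); WM=18; [7,14) fires=3
i=9 t=23 v=1: → [21,28); WM=18
i=10 t=24 v=8: → [21,28); WM=18
i=11 t=25 v=9: → [21,28); WM=22; [14,21) fires=2
i=12 t=29 v=6: → [28,35); WM=22
i=13 t=29 v=9: → [28,35); WM=22
i=14 t=34 v=5: → [28,35); WM=31; [21,28) fires=4
i=15 t=37 v=3: → [35,42); WM=31
i=16 t=41 v=5: → [35,42); WM=31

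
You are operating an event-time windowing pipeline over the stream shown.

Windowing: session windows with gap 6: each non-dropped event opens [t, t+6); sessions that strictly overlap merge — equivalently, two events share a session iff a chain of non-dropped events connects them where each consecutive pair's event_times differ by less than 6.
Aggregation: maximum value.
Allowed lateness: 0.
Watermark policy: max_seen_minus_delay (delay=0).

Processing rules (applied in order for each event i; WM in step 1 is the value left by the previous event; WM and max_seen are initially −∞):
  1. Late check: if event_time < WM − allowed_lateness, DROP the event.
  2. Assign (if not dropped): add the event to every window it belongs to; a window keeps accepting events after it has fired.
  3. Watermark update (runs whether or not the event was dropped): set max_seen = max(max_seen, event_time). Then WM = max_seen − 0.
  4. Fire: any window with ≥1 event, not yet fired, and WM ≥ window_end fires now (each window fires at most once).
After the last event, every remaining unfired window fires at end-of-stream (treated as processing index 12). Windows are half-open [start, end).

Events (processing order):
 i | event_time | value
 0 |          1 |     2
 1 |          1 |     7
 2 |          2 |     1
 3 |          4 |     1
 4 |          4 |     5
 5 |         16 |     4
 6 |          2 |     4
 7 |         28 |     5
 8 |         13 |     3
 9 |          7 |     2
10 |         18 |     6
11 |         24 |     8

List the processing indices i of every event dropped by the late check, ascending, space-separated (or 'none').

6 8 9 10 11

i=0 t=1 v=2: → [1,7); WM=1
i=1 t=1 v=7: → [1,7); WM=1
i=2 t=2 v=1: → [1,8); WM=2
i=3 t=4 v=1: → [1,10); WM=4
i=4 t=4 v=5: → [1,10); WM=4
i=5 t=16 v=4: → [16,22); WM=16
i=6 t=2 v=4: DROP (t<16-0); WM=16
i=7 t=28 v=5: → [28,34); WM=28
i=8 t=13 v=3: DROP (t<28-0); WM=28
i=9 t=7 v=2: DROP (t<28-0); WM=28
i=10 t=18 v=6: DROP (t<28-0); WM=28
i=11 t=24 v=8: DROP (t<28-0); WM=28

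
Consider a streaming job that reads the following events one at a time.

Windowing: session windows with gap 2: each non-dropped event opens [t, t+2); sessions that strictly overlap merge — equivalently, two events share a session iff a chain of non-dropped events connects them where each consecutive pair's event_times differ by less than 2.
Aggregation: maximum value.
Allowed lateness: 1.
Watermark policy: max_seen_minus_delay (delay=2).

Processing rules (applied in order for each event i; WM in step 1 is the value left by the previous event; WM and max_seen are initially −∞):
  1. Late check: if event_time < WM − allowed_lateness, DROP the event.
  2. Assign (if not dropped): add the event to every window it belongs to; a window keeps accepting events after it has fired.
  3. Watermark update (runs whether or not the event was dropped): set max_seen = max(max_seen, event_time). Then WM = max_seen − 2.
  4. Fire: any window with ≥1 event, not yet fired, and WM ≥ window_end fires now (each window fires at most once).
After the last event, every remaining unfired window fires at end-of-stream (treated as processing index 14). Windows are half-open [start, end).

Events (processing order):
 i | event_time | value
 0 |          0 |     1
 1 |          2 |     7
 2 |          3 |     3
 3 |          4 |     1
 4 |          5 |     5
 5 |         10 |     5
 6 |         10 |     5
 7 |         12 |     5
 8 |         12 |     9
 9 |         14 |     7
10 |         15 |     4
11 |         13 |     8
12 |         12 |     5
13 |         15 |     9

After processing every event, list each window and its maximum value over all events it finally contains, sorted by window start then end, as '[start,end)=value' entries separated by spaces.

i=0 t=0 v=1: → [0,2); WM=-2
i=1 t=2 v=7: → [2,4); WM=0
i=2 t=3 v=3: → [2,5); WM=1
i=3 t=4 v=1: → [2,6); WM=2
i=4 t=5 v=5: → [2,7); WM=3
i=5 t=10 v=5: → [10,12); WM=8
i=6 t=10 v=5: → [10,12); WM=8
i=7 t=12 v=5: → [12,14); WM=10
i=8 t=12 v=9: → [12,14); WM=10
i=9 t=14 v=7: → [14,16); WM=12
i=10 t=15 v=4: → [14,17); WM=13
i=11 t=13 v=8: → [12,17); WM=13
i=12 t=12 v=5: → [12,17); WM=13
i=13 t=15 v=9: → [12,17); WM=13

[0,2)=1 [2,7)=7 [10,12)=5 [12,17)=9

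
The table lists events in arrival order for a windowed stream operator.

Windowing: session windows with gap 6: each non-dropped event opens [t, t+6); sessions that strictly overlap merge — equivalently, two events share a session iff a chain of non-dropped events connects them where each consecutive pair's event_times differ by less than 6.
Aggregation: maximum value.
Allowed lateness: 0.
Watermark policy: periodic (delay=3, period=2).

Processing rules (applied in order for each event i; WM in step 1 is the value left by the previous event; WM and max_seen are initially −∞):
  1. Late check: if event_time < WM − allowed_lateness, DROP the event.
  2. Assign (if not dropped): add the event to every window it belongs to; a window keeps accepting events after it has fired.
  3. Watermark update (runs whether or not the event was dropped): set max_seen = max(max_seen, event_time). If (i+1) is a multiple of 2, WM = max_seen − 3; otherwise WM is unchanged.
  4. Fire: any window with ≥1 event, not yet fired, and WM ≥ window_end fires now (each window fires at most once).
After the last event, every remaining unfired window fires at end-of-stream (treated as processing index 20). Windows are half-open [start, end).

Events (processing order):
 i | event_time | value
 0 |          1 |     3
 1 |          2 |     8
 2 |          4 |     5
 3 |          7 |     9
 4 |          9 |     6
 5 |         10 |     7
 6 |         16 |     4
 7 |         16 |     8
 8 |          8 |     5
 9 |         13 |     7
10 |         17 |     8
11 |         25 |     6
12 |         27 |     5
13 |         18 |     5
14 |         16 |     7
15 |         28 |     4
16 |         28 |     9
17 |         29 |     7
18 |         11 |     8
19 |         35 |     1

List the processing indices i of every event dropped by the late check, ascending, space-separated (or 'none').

8 13 14 18

i=0 t=1 v=3: → [1,7); WM=−∞
i=1 t=2 v=8: → [1,8); WM=-1
i=2 t=4 v=5: → [1,10); WM=-1
i=3 t=7 v=9: → [1,13); WM=4
i=4 t=9 v=6: → [1,15); WM=4
i=5 t=10 v=7: → [1,16); WM=7
i=6 t=16 v=4: → [16,22); WM=7
i=7 t=16 v=8: → [16,22); WM=13
i=8 t=8 v=5: DROP (t<13-0); WM=13
i=9 t=13 v=7: → [1,22); WM=13
i=10 t=17 v=8: → [1,23); WM=13
i=11 t=25 v=6: → [25,31); WM=22
i=12 t=27 v=5: → [25,33); WM=22
i=13 t=18 v=5: DROP (t<22-0); WM=24
i=14 t=16 v=7: DROP (t<24-0); WM=24
i=15 t=28 v=4: → [25,34); WM=25
i=16 t=28 v=9: → [25,34); WM=25
i=17 t=29 v=7: → [25,35); WM=26
i=18 t=11 v=8: DROP (t<26-0); WM=26
i=19 t=35 v=1: → [35,41); WM=32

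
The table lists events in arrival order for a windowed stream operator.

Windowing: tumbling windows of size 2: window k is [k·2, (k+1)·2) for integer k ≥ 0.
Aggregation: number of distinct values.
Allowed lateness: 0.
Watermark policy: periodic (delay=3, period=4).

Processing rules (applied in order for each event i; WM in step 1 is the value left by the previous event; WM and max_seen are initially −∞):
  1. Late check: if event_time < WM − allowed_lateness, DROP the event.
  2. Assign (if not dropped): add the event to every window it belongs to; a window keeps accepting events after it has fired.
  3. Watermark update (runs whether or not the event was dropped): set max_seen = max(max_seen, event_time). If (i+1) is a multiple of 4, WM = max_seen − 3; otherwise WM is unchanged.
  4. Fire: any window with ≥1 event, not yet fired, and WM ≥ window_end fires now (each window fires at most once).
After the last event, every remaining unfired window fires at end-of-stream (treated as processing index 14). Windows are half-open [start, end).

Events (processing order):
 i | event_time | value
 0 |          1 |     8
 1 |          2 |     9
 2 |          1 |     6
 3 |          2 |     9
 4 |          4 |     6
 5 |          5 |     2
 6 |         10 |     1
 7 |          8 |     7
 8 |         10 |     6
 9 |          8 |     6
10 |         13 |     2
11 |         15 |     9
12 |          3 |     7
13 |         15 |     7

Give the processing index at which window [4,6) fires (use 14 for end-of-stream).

i=0 t=1 v=8: → [0,2); WM=−∞
i=1 t=2 v=9: → [2,4); WM=−∞
i=2 t=1 v=6: → [0,2); WM=−∞
i=3 t=2 v=9: → [2,4); WM=-1
i=4 t=4 v=6: → [4,6); WM=-1
i=5 t=5 v=2: → [4,6); WM=-1
i=6 t=10 v=1: → [10,12); WM=-1
i=7 t=8 v=7: → [8,10); WM=7; [0,2) fires=2 [2,4) fires=1 [4,6) fires=2
i=8 t=10 v=6: → [10,12); WM=7
i=9 t=8 v=6: → [8,10); WM=7
i=10 t=13 v=2: → [12,14); WM=7
i=11 t=15 v=9: → [14,16); WM=12; [8,10) fires=2 [10,12) fires=2
i=12 t=3 v=7: DROP (t<12-0); WM=12
i=13 t=15 v=7: → [14,16); WM=12

7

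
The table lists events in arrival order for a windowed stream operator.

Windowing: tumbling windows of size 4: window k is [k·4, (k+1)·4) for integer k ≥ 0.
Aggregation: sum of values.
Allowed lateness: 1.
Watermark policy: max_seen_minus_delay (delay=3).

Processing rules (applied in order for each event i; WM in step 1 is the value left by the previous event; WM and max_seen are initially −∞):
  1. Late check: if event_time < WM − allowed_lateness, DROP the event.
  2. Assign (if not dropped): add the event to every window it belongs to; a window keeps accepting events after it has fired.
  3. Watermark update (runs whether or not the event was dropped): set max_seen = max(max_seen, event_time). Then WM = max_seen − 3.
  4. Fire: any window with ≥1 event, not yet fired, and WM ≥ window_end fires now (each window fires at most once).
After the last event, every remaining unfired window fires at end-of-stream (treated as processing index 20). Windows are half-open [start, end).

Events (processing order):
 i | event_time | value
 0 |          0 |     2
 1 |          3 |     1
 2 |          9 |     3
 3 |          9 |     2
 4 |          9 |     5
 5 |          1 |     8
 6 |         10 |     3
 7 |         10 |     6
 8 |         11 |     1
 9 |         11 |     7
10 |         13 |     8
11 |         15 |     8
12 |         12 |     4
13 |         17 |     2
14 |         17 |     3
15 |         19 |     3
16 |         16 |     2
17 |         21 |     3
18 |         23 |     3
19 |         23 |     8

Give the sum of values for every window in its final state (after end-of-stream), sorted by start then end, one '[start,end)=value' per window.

[0,4)=3 [8,12)=27 [12,16)=20 [16,20)=10 [20,24)=14

i=0 t=0 v=2: → [0,4); WM=-3
i=1 t=3 v=1: → [0,4); WM=0
i=2 t=9 v=3: → [8,12); WM=6; [0,4) fires=3
i=3 t=9 v=2: → [8,12); WM=6
i=4 t=9 v=5: → [8,12); WM=6
i=5 t=1 v=8: DROP (t<6-1); WM=6
i=6 t=10 v=3: → [8,12); WM=7
i=7 t=10 v=6: → [8,12); WM=7
i=8 t=11 v=1: → [8,12); WM=8
i=9 t=11 v=7: → [8,12); WM=8
i=10 t=13 v=8: → [12,16); WM=10
i=11 t=15 v=8: → [12,16); WM=12; [8,12) fires=27
i=12 t=12 v=4: → [12,16); WM=12
i=13 t=17 v=2: → [16,20); WM=14
i=14 t=17 v=3: → [16,20); WM=14
i=15 t=19 v=3: → [16,20); WM=16; [12,16) fires=20
i=16 t=16 v=2: → [16,20); WM=16
i=17 t=21 v=3: → [20,24); WM=18
i=18 t=23 v=3: → [20,24); WM=20; [16,20) fires=10
i=19 t=23 v=8: → [20,24); WM=20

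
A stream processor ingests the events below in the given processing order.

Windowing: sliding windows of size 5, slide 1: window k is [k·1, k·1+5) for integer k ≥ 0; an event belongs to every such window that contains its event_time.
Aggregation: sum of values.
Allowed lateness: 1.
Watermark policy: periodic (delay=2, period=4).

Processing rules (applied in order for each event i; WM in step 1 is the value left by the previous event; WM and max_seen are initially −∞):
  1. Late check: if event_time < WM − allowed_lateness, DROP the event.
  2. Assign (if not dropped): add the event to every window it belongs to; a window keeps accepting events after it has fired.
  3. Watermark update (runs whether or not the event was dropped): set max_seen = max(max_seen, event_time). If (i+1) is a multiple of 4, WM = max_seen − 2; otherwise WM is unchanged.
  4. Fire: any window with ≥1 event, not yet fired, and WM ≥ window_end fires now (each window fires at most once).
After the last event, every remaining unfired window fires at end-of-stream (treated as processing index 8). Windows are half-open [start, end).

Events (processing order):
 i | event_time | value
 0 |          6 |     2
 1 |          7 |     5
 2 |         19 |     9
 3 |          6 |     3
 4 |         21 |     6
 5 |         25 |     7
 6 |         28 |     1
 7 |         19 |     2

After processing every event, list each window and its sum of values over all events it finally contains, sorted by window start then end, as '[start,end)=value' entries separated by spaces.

i=0 t=6 v=2: → [6,11),[5,10),[4,9),[3,8),[2,7); WM=−∞
i=1 t=7 v=5: → [7,12),[6,11),[5,10),[4,9),[3,8); WM=−∞
i=2 t=19 v=9: → [19,24),[18,23),[17,22),[16,21),[15,20); WM=−∞
i=3 t=6 v=3: → [6,11),[5,10),[4,9),[3,8),[2,7); WM=17; [2,7) fires=5 [3,8) fires=10 [4,9) fires=10 [5,10) fires=10 [6,11) fires=10 [7,12) fires=5
i=4 t=21 v=6: → [21,26),[20,25),[19,24),[18,23),[17,22); WM=17
i=5 t=25 v=7: → [25,30),[24,29),[23,28),[22,27),[21,26); WM=17
i=6 t=28 v=1: → [28,33),[27,32),[26,31),[25,30),[24,29); WM=17
i=7 t=19 v=2: → [19,24),[18,23),[17,22),[16,21),[15,20); WM=26; [15,20) fires=11 [16,21) fires=11 [17,22) fires=17 [18,23) fires=17 [19,24) fires=17 [20,25) fires=6 [21,26) fires=13

[2,7)=5 [3,8)=10 [4,9)=10 [5,10)=10 [6,11)=10 [7,12)=5 [15,20)=11 [16,21)=11 [17,22)=17 [18,23)=17 [19,24)=17 [20,25)=6 [21,26)=13 [22,27)=7 [23,28)=7 [24,29)=8 [25,30)=8 [26,31)=1 [27,32)=1 [28,33)=1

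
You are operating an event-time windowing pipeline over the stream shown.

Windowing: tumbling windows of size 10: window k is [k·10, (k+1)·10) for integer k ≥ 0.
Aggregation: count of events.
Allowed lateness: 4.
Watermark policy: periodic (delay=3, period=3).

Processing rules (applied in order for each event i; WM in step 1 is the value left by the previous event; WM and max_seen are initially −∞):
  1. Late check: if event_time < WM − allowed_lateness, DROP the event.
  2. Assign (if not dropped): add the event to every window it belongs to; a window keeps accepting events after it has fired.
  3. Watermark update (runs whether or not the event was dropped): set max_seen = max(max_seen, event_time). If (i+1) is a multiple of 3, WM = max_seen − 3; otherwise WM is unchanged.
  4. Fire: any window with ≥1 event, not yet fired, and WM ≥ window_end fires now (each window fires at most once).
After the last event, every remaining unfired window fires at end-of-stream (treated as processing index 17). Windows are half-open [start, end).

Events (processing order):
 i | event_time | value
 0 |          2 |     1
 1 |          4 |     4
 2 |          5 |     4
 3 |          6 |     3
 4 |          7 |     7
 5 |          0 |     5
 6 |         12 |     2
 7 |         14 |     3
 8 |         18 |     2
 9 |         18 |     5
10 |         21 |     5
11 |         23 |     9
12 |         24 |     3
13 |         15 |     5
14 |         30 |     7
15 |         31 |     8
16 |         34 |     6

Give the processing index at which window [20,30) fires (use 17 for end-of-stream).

i=0 t=2 v=1: → [0,10); WM=−∞
i=1 t=4 v=4: → [0,10); WM=−∞
i=2 t=5 v=4: → [0,10); WM=2
i=3 t=6 v=3: → [0,10); WM=2
i=4 t=7 v=7: → [0,10); WM=2
i=5 t=0 v=5: → [0,10); WM=4
i=6 t=12 v=2: → [10,20); WM=4
i=7 t=14 v=3: → [10,20); WM=4
i=8 t=18 v=2: → [10,20); WM=15; [0,10) fires=6
i=9 t=18 v=5: → [10,20); WM=15
i=10 t=21 v=5: → [20,30); WM=15
i=11 t=23 v=9: → [20,30); WM=20; [10,20) fires=4
i=12 t=24 v=3: → [20,30); WM=20
i=13 t=15 v=5: DROP (t<20-4); WM=20
i=14 t=30 v=7: → [30,40); WM=27
i=15 t=31 v=8: → [30,40); WM=27
i=16 t=34 v=6: → [30,40); WM=27

17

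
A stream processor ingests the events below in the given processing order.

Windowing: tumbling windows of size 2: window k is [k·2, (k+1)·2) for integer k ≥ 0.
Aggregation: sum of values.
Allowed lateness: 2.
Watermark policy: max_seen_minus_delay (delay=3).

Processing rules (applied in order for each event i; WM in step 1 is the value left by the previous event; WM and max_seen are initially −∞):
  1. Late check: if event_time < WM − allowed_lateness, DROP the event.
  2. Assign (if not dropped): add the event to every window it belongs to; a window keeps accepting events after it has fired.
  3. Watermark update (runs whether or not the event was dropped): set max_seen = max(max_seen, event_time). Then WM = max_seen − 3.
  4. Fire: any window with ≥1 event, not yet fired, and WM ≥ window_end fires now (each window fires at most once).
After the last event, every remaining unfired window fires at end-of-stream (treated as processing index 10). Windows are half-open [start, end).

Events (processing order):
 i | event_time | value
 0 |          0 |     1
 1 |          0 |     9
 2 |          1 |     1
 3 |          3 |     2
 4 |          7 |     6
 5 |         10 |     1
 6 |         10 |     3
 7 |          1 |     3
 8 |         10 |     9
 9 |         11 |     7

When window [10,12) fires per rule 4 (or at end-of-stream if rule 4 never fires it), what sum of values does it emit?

20

i=0 t=0 v=1: → [0,2); WM=-3
i=1 t=0 v=9: → [0,2); WM=-3
i=2 t=1 v=1: → [0,2); WM=-2
i=3 t=3 v=2: → [2,4); WM=0
i=4 t=7 v=6: → [6,8); WM=4; [0,2) fires=11 [2,4) fires=2
i=5 t=10 v=1: → [10,12); WM=7
i=6 t=10 v=3: → [10,12); WM=7
i=7 t=1 v=3: DROP (t<7-2); WM=7
i=8 t=10 v=9: → [10,12); WM=7
i=9 t=11 v=7: → [10,12); WM=8; [6,8) fires=6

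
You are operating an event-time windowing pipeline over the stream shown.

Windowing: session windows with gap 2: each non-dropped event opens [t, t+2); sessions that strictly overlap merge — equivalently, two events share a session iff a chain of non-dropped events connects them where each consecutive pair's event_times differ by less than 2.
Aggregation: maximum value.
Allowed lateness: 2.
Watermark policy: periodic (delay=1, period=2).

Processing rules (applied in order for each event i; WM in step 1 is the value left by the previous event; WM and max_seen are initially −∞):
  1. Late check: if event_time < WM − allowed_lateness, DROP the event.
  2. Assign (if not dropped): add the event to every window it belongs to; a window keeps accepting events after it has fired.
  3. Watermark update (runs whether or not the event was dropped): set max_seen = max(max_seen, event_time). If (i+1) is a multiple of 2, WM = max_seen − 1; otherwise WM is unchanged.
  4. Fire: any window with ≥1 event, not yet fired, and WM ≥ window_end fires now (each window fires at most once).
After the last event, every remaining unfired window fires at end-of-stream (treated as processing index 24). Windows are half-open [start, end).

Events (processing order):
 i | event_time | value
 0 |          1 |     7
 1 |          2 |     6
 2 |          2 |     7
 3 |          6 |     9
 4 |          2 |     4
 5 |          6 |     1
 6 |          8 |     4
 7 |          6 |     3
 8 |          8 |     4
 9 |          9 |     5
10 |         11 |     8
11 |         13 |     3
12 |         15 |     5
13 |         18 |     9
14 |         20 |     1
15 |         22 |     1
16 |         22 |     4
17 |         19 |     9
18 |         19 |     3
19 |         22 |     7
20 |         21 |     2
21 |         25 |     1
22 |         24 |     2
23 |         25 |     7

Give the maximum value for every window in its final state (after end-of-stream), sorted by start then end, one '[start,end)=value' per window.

[1,4)=7 [6,8)=9 [8,11)=5 [11,13)=8 [13,15)=3 [15,17)=5 [18,24)=9 [24,27)=7

i=0 t=1 v=7: → [1,3); WM=−∞
i=1 t=2 v=6: → [1,4); WM=1
i=2 t=2 v=7: → [1,4); WM=1
i=3 t=6 v=9: → [6,8); WM=5
i=4 t=2 v=4: DROP (t<5-2); WM=5
i=5 t=6 v=1: → [6,8); WM=5
i=6 t=8 v=4: → [8,10); WM=5
i=7 t=6 v=3: → [6,8); WM=7
i=8 t=8 v=4: → [8,10); WM=7
i=9 t=9 v=5: → [8,11); WM=8
i=10 t=11 v=8: → [11,13); WM=8
i=11 t=13 v=3: → [13,15); WM=12
i=12 t=15 v=5: → [15,17); WM=12
i=13 t=18 v=9: → [18,20); WM=17
i=14 t=20 v=1: → [20,22); WM=17
i=15 t=22 v=1: → [22,24); WM=21
i=16 t=22 v=4: → [22,24); WM=21
i=17 t=19 v=9: → [18,22); WM=21
i=18 t=19 v=3: → [18,22); WM=21
i=19 t=22 v=7: → [22,24); WM=21
i=20 t=21 v=2: → [18,24); WM=21
i=21 t=25 v=1: → [25,27); WM=24
i=22 t=24 v=2: → [24,27); WM=24
i=23 t=25 v=7: → [24,27); WM=24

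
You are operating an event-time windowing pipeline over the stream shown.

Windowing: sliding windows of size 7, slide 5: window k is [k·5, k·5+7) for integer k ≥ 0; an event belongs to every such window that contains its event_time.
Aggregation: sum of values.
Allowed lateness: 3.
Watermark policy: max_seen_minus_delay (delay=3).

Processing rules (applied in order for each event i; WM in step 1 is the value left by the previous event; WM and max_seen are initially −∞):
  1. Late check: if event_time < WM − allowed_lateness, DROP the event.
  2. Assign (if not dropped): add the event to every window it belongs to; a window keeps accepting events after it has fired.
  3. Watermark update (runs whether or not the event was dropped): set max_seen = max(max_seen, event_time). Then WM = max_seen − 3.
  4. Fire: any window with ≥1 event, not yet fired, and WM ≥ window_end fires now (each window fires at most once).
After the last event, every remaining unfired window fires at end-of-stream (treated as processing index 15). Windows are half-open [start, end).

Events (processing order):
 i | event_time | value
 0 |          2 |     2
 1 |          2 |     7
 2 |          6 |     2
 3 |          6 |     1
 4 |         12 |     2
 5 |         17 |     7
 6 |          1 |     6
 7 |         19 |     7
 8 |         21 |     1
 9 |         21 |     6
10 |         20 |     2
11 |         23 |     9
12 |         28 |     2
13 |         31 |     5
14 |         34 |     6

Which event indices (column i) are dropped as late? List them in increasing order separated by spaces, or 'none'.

6

i=0 t=2 v=2: → [0,7); WM=-1
i=1 t=2 v=7: → [0,7); WM=-1
i=2 t=6 v=2: → [5,12),[0,7); WM=3
i=3 t=6 v=1: → [5,12),[0,7); WM=3
i=4 t=12 v=2: → [10,17); WM=9; [0,7) fires=12
i=5 t=17 v=7: → [15,22); WM=14; [5,12) fires=3
i=6 t=1 v=6: DROP (t<14-3); WM=14
i=7 t=19 v=7: → [15,22); WM=16
i=8 t=21 v=1: → [20,27),[15,22); WM=18; [10,17) fires=2
i=9 t=21 v=6: → [20,27),[15,22); WM=18
i=10 t=20 v=2: → [20,27),[15,22); WM=18
i=11 t=23 v=9: → [20,27); WM=20
i=12 t=28 v=2: → [25,32); WM=25; [15,22) fires=23
i=13 t=31 v=5: → [30,37),[25,32); WM=28; [20,27) fires=18
i=14 t=34 v=6: → [30,37); WM=31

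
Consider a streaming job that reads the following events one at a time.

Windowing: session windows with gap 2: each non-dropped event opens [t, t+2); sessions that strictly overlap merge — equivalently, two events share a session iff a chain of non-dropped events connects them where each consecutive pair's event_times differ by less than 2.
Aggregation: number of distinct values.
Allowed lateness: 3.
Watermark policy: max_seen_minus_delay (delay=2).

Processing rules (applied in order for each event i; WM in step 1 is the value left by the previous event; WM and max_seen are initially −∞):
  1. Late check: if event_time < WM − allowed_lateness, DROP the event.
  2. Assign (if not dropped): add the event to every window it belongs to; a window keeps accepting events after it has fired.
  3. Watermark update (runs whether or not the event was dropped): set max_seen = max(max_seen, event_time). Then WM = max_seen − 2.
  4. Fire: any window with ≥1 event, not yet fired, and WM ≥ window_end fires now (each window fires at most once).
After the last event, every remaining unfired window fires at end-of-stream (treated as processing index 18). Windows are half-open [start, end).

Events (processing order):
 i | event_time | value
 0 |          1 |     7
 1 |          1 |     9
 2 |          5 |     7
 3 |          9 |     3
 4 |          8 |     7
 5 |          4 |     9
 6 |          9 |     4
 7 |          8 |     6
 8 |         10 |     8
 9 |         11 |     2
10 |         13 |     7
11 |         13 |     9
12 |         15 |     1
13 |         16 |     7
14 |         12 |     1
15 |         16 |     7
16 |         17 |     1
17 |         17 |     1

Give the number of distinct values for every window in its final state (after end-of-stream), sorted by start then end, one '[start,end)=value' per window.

[1,3)=2 [4,7)=2 [8,15)=8 [15,19)=2

i=0 t=1 v=7: → [1,3); WM=-1
i=1 t=1 v=9: → [1,3); WM=-1
i=2 t=5 v=7: → [5,7); WM=3
i=3 t=9 v=3: → [9,11); WM=7
i=4 t=8 v=7: → [8,11); WM=7
i=5 t=4 v=9: → [4,7); WM=7
i=6 t=9 v=4: → [8,11); WM=7
i=7 t=8 v=6: → [8,11); WM=7
i=8 t=10 v=8: → [8,12); WM=8
i=9 t=11 v=2: → [8,13); WM=9
i=10 t=13 v=7: → [13,15); WM=11
i=11 t=13 v=9: → [13,15); WM=11
i=12 t=15 v=1: → [15,17); WM=13
i=13 t=16 v=7: → [15,18); WM=14
i=14 t=12 v=1: → [8,15); WM=14
i=15 t=16 v=7: → [15,18); WM=14
i=16 t=17 v=1: → [15,19); WM=15
i=17 t=17 v=1: → [15,19); WM=15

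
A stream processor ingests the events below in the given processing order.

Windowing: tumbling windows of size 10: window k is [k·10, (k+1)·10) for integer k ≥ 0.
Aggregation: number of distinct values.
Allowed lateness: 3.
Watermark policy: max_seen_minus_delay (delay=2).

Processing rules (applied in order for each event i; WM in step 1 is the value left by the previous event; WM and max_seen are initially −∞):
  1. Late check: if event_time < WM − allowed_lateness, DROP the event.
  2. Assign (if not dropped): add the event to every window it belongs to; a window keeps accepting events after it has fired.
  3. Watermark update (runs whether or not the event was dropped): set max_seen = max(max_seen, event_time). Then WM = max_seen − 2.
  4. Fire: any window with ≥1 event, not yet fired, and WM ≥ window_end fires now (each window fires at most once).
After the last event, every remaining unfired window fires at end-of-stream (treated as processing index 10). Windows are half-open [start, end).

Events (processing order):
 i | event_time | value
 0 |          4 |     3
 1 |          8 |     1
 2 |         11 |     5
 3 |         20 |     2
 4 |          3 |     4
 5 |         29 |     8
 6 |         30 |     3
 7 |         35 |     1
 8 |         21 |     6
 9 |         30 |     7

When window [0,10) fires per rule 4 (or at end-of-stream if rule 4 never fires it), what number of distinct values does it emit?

2

i=0 t=4 v=3: → [0,10); WM=2
i=1 t=8 v=1: → [0,10); WM=6
i=2 t=11 v=5: → [10,20); WM=9
i=3 t=20 v=2: → [20,30); WM=18; [0,10) fires=2
i=4 t=3 v=4: DROP (t<18-3); WM=18
i=5 t=29 v=8: → [20,30); WM=27; [10,20) fires=1
i=6 t=30 v=3: → [30,40); WM=28
i=7 t=35 v=1: → [30,40); WM=33; [20,30) fires=2
i=8 t=21 v=6: DROP (t<33-3); WM=33
i=9 t=30 v=7: → [30,40); WM=33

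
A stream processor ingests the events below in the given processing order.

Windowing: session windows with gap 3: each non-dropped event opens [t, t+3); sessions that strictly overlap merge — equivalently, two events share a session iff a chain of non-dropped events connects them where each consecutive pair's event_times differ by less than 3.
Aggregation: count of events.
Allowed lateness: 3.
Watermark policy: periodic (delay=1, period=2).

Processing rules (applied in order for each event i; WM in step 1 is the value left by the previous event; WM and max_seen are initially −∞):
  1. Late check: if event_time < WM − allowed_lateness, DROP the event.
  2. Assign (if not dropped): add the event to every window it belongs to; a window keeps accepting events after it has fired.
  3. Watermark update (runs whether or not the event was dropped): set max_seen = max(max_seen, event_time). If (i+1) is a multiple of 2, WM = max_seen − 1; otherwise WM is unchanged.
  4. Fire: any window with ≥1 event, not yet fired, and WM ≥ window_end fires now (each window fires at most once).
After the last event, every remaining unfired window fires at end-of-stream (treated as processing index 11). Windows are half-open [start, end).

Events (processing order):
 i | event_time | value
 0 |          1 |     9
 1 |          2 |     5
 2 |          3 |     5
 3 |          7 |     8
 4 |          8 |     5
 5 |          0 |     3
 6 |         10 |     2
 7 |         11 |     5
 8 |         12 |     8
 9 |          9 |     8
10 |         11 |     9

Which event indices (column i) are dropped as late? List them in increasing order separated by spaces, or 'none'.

i=0 t=1 v=9: → [1,4); WM=−∞
i=1 t=2 v=5: → [1,5); WM=1
i=2 t=3 v=5: → [1,6); WM=1
i=3 t=7 v=8: → [7,10); WM=6
i=4 t=8 v=5: → [7,11); WM=6
i=5 t=0 v=3: DROP (t<6-3); WM=7
i=6 t=10 v=2: → [7,13); WM=7
i=7 t=11 v=5: → [7,14); WM=10
i=8 t=12 v=8: → [7,15); WM=10
i=9 t=9 v=8: → [7,15); WM=11
i=10 t=11 v=9: → [7,15); WM=11

5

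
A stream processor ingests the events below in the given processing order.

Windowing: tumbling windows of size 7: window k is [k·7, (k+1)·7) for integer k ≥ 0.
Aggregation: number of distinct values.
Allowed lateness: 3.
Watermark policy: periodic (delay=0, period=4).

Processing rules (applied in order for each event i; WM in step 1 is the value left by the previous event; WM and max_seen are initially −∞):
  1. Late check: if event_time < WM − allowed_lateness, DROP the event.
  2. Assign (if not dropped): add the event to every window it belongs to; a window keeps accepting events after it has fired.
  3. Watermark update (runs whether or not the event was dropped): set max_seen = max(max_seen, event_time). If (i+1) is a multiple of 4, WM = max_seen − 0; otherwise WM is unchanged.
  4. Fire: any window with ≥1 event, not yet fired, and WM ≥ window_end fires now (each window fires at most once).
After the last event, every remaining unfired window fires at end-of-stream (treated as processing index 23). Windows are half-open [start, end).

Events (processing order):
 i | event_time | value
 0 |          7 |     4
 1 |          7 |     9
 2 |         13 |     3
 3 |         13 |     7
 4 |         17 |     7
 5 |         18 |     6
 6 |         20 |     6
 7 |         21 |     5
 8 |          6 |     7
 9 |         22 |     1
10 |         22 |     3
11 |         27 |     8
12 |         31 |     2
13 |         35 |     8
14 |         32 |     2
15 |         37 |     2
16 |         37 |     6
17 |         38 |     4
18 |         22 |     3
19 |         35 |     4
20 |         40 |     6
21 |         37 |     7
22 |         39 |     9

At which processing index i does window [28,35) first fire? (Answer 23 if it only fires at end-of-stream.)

i=0 t=7 v=4: → [7,14); WM=−∞
i=1 t=7 v=9: → [7,14); WM=−∞
i=2 t=13 v=3: → [7,14); WM=−∞
i=3 t=13 v=7: → [7,14); WM=13
i=4 t=17 v=7: → [14,21); WM=13
i=5 t=18 v=6: → [14,21); WM=13
i=6 t=20 v=6: → [14,21); WM=13
i=7 t=21 v=5: → [21,28); WM=21; [7,14) fires=4 [14,21) fires=2
i=8 t=6 v=7: DROP (t<21-3); WM=21
i=9 t=22 v=1: → [21,28); WM=21
i=10 t=22 v=3: → [21,28); WM=21
i=11 t=27 v=8: → [21,28); WM=27
i=12 t=31 v=2: → [28,35); WM=27
i=13 t=35 v=8: → [35,42); WM=27
i=14 t=32 v=2: → [28,35); WM=27
i=15 t=37 v=2: → [35,42); WM=37; [21,28) fires=4 [28,35) fires=1
i=16 t=37 v=6: → [35,42); WM=37
i=17 t=38 v=4: → [35,42); WM=37
i=18 t=22 v=3: DROP (t<37-3); WM=37
i=19 t=35 v=4: → [35,42); WM=38
i=20 t=40 v=6: → [35,42); WM=38
i=21 t=37 v=7: → [35,42); WM=38
i=22 t=39 v=9: → [35,42); WM=38

15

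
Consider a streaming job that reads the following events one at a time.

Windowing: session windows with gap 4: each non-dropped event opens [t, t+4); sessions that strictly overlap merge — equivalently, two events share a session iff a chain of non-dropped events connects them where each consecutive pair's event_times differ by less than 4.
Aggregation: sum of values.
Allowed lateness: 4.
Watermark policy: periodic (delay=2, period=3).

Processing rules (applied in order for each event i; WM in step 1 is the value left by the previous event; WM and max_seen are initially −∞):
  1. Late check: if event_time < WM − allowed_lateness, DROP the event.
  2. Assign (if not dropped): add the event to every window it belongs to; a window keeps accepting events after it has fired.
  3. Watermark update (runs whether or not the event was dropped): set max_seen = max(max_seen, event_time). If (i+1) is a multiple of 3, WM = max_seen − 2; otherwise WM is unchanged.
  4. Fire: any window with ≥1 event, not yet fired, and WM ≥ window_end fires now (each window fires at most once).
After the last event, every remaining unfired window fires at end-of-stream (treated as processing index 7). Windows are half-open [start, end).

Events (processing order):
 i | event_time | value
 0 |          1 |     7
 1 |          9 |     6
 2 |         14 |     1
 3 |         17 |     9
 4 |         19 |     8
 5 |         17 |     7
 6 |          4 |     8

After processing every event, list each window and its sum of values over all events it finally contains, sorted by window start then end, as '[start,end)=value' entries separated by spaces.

[1,5)=7 [9,13)=6 [14,23)=25

i=0 t=1 v=7: → [1,5); WM=−∞
i=1 t=9 v=6: → [9,13); WM=−∞
i=2 t=14 v=1: → [14,18); WM=12
i=3 t=17 v=9: → [14,21); WM=12
i=4 t=19 v=8: → [14,23); WM=12
i=5 t=17 v=7: → [14,23); WM=17
i=6 t=4 v=8: DROP (t<17-4); WM=17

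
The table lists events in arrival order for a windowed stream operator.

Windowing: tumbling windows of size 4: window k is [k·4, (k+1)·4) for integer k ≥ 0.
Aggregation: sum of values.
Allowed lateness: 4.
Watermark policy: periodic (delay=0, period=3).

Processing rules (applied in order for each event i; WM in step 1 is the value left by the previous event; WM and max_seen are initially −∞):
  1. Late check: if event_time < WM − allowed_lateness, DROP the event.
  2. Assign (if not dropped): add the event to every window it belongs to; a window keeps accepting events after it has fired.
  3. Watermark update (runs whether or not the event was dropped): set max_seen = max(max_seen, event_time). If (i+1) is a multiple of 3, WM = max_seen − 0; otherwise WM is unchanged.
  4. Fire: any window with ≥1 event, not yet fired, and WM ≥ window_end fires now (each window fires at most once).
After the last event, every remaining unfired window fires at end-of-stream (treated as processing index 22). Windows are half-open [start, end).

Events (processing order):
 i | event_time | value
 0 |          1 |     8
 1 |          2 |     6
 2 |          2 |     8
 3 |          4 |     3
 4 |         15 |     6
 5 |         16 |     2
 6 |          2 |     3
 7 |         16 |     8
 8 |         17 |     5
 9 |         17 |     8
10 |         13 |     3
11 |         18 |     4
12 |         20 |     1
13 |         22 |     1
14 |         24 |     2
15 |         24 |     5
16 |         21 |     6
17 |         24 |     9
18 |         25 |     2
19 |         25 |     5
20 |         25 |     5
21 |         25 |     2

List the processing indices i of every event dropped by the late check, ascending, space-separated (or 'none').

i=0 t=1 v=8: → [0,4); WM=−∞
i=1 t=2 v=6: → [0,4); WM=−∞
i=2 t=2 v=8: → [0,4); WM=2
i=3 t=4 v=3: → [4,8); WM=2
i=4 t=15 v=6: → [12,16); WM=2
i=5 t=16 v=2: → [16,20); WM=16; [0,4) fires=22 [4,8) fires=3 [12,16) fires=6
i=6 t=2 v=3: DROP (t<16-4); WM=16
i=7 t=16 v=8: → [16,20); WM=16
i=8 t=17 v=5: → [16,20); WM=17
i=9 t=17 v=8: → [16,20); WM=17
i=10 t=13 v=3: → [12,16); WM=17
i=11 t=18 v=4: → [16,20); WM=18
i=12 t=20 v=1: → [20,24); WM=18
i=13 t=22 v=1: → [20,24); WM=18
i=14 t=24 v=2: → [24,28); WM=24; [16,20) fires=27 [20,24) fires=2
i=15 t=24 v=5: → [24,28); WM=24
i=16 t=21 v=6: → [20,24); WM=24
i=17 t=24 v=9: → [24,28); WM=24
i=18 t=25 v=2: → [24,28); WM=24
i=19 t=25 v=5: → [24,28); WM=24
i=20 t=25 v=5: → [24,28); WM=25
i=21 t=25 v=2: → [24,28); WM=25

6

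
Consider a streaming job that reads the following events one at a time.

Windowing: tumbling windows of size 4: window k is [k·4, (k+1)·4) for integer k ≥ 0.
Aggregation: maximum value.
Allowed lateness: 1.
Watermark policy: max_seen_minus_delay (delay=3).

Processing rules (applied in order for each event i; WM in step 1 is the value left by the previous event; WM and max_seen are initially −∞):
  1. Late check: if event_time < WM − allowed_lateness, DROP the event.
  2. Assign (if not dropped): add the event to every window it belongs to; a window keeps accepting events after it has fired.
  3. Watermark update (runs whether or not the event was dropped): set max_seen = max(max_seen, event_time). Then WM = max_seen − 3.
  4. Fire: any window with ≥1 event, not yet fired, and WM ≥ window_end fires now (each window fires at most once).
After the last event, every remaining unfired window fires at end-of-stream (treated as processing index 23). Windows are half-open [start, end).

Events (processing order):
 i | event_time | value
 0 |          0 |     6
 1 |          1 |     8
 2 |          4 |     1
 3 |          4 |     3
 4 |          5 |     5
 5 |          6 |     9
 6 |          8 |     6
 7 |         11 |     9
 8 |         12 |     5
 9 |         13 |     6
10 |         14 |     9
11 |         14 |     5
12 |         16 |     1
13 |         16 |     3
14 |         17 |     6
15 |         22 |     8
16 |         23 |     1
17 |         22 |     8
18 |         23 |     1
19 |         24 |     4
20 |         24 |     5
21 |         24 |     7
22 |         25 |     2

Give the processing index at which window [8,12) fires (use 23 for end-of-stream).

12

i=0 t=0 v=6: → [0,4); WM=-3
i=1 t=1 v=8: → [0,4); WM=-2
i=2 t=4 v=1: → [4,8); WM=1
i=3 t=4 v=3: → [4,8); WM=1
i=4 t=5 v=5: → [4,8); WM=2
i=5 t=6 v=9: → [4,8); WM=3
i=6 t=8 v=6: → [8,12); WM=5; [0,4) fires=8
i=7 t=11 v=9: → [8,12); WM=8; [4,8) fires=9
i=8 t=12 v=5: → [12,16); WM=9
i=9 t=13 v=6: → [12,16); WM=10
i=10 t=14 v=9: → [12,16); WM=11
i=11 t=14 v=5: → [12,16); WM=11
i=12 t=16 v=1: → [16,20); WM=13; [8,12) fires=9
i=13 t=16 v=3: → [16,20); WM=13
i=14 t=17 v=6: → [16,20); WM=14
i=15 t=22 v=8: → [20,24); WM=19; [12,16) fires=9
i=16 t=23 v=1: → [20,24); WM=20; [16,20) fires=6
i=17 t=22 v=8: → [20,24); WM=20
i=18 t=23 v=1: → [20,24); WM=20
i=19 t=24 v=4: → [24,28); WM=21
i=20 t=24 v=5: → [24,28); WM=21
i=21 t=24 v=7: → [24,28); WM=21
i=22 t=25 v=2: → [24,28); WM=22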